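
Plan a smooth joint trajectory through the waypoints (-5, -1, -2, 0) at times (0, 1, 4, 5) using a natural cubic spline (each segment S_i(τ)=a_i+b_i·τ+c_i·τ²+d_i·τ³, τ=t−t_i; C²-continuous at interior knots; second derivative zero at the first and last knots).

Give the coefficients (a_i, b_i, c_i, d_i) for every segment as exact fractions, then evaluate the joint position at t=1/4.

  seg 0: a=-5 b=157/33 c=0 d=-25/33
  seg 1: a=-1 b=82/33 c=-25/11 d=4/9
  seg 2: a=-2 b=28/33 c=19/11 d=-19/33
S(1/4) = -2691/704

Δ: Δ0=4, Δ1=-1/3, Δ2=2
row 1: diag=8, rhs=-26; c'=3/8, d'=-13/4
row 2: denom=8−3·3/8=55/8; d'=(14−3·-13/4)/(55/8)=38/11
back: M2=38/11
back: M1=-13/4−3/8·38/11=-50/11
M: M0=0, M1=-50/11, M2=38/11, M3=0
seg 0: a=-5, c=M0/2=0, d=(M1−M0)/(6·1)=-25/33, b=Δ0−h0·(2M0+M1)/6=157/33
seg 1: a=-1, c=M1/2=-25/11, d=(M2−M1)/(6·3)=4/9, b=Δ1−h1·(2M1+M2)/6=82/33
seg 2: a=-2, c=M2/2=19/11, d=(M3−M2)/(6·1)=-19/33, b=Δ2−h2·(2M2+M3)/6=28/33
t_q=1/4 → seg 0, τ=1/4; S=-5+157/33·τ+0·τ²+-25/33·τ³=-2691/704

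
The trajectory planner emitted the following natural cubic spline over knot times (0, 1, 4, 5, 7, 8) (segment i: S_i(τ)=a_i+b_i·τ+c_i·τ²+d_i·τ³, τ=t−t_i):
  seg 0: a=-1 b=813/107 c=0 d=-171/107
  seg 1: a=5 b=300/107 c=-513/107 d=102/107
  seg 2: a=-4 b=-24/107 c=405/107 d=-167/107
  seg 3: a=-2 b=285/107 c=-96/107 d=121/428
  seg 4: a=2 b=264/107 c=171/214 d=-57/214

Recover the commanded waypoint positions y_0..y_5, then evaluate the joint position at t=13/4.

y_0 = S_0(0) = a_0 = -1
y_1 = S_1(0) = a_1 = 5
y_2 = S_2(0) = a_2 = -4
y_3 = S_3(0) = a_3 = -2
y_4 = S_4(0) = a_4 = 2
y_5 = S_4(1) = 5
t_q=13/4 is in segment 1 (τ=9/4); S_1(τ)=-7207/3424

y_0=-1 y_1=5 y_2=-4 y_3=-2 y_4=2 y_5=5
S(13/4) = -7207/3424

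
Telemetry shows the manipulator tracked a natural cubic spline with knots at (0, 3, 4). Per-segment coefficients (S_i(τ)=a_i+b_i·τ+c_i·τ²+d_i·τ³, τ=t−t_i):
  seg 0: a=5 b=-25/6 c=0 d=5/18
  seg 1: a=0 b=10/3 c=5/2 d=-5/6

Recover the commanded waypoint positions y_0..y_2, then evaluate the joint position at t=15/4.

y_0=5 y_1=0 y_2=5
S(15/4) = 455/128

y_0 = S_0(0) = a_0 = 5
y_1 = S_1(0) = a_1 = 0
y_2 = S_1(1) = 5
t_q=15/4 is in segment 1 (τ=3/4); S_1(τ)=455/128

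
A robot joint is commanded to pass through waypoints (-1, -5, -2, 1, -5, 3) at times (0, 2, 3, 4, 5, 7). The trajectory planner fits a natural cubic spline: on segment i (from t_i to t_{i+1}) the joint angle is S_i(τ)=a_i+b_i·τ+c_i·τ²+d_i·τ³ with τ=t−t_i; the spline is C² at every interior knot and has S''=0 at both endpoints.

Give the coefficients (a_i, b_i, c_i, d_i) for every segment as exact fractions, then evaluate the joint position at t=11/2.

  seg 0: a=-1 b=-1718/493 c=0 d=183/493
  seg 1: a=-5 b=478/493 c=1098/493 d=-97/493
  seg 2: a=-2 b=2383/493 c=807/493 d=-59/17
  seg 3: a=1 b=-1136/493 c=-4326/493 d=2504/493
  seg 4: a=-5 b=-2276/493 c=3186/493 d=-531/493
S(11/2) = -22983/3944

Δ: Δ0=-2, Δ1=3, Δ2=3, Δ3=-6, Δ4=4
row 1: diag=6, rhs=30; c'=1/6, d'=5
row 2: denom=4−1·1/6=23/6; d'=(0−1·5)/(23/6)=-30/23
row 3: denom=4−1·6/23=86/23; d'=(-54−1·-30/23)/(86/23)=-606/43
row 4: denom=6−1·23/86=493/86; d'=(60−1·-606/43)/(493/86)=6372/493
back: M4=6372/493
back: M3=-606/43−23/86·6372/493=-8652/493
back: M2=-30/23−6/23·-8652/493=1614/493
back: M1=5−1/6·1614/493=2196/493
M: M0=0, M1=2196/493, M2=1614/493, M3=-8652/493, M4=6372/493, M5=0
seg 0: a=-1, c=M0/2=0, d=(M1−M0)/(6·2)=183/493, b=Δ0−h0·(2M0+M1)/6=-1718/493
seg 1: a=-5, c=M1/2=1098/493, d=(M2−M1)/(6·1)=-97/493, b=Δ1−h1·(2M1+M2)/6=478/493
seg 2: a=-2, c=M2/2=807/493, d=(M3−M2)/(6·1)=-59/17, b=Δ2−h2·(2M2+M3)/6=2383/493
seg 3: a=1, c=M3/2=-4326/493, d=(M4−M3)/(6·1)=2504/493, b=Δ3−h3·(2M3+M4)/6=-1136/493
seg 4: a=-5, c=M4/2=3186/493, d=(M5−M4)/(6·2)=-531/493, b=Δ4−h4·(2M4+M5)/6=-2276/493
t_q=11/2 → seg 4, τ=1/2; S=-5+-2276/493·τ+3186/493·τ²+-531/493·τ³=-22983/3944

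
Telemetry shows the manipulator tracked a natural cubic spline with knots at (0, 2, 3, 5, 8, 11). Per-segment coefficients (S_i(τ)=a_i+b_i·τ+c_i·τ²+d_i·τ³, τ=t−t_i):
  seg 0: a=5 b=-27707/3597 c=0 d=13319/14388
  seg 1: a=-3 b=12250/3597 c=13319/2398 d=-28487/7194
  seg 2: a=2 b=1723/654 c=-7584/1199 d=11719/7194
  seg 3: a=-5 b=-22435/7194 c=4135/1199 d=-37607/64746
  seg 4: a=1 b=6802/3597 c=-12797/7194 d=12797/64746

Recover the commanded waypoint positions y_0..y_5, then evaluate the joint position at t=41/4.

y_0 = S_0(0) = a_0 = 5
y_1 = S_1(0) = a_1 = -3
y_2 = S_2(0) = a_2 = 2
y_3 = S_3(0) = a_3 = -5
y_4 = S_4(0) = a_4 = 1
y_5 = S_4(3) = -4
t_q=41/4 is in segment 4 (τ=9/4); S_4(τ)=-230093/153472

y_0=5 y_1=-3 y_2=2 y_3=-5 y_4=1 y_5=-4
S(41/4) = -230093/153472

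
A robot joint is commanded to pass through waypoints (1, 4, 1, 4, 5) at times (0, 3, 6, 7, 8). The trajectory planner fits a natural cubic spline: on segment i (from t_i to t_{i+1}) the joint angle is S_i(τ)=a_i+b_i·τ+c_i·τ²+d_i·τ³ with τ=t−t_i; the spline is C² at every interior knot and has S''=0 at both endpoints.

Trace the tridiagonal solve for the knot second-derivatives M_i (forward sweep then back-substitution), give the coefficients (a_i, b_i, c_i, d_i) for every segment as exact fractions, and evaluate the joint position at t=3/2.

  seg 0: a=1 b=57/28 c=0 d=-29/252
  seg 1: a=4 b=-15/14 c=-29/28 d=89/252
  seg 2: a=1 b=9/4 c=15/7 d=-39/28
  seg 3: a=4 b=33/14 c=-57/28 d=19/28
S(3/2) = 821/224

Δ: Δ0=1, Δ1=-1, Δ2=3, Δ3=1
row 1: diag=12, rhs=-12; c'=1/4, d'=-1
row 2: denom=8−3·1/4=29/4; d'=(24−3·-1)/(29/4)=108/29
row 3: denom=4−1·4/29=112/29; d'=(-12−1·108/29)/(112/29)=-57/14
back: M3=-57/14
back: M2=108/29−4/29·-57/14=30/7
back: M1=-1−1/4·30/7=-29/14
M: M0=0, M1=-29/14, M2=30/7, M3=-57/14, M4=0
seg 0: a=1, c=M0/2=0, d=(M1−M0)/(6·3)=-29/252, b=Δ0−h0·(2M0+M1)/6=57/28
seg 1: a=4, c=M1/2=-29/28, d=(M2−M1)/(6·3)=89/252, b=Δ1−h1·(2M1+M2)/6=-15/14
seg 2: a=1, c=M2/2=15/7, d=(M3−M2)/(6·1)=-39/28, b=Δ2−h2·(2M2+M3)/6=9/4
seg 3: a=4, c=M3/2=-57/28, d=(M4−M3)/(6·1)=19/28, b=Δ3−h3·(2M3+M4)/6=33/14
t_q=3/2 → seg 0, τ=3/2; S=1+57/28·τ+0·τ²+-29/252·τ³=821/224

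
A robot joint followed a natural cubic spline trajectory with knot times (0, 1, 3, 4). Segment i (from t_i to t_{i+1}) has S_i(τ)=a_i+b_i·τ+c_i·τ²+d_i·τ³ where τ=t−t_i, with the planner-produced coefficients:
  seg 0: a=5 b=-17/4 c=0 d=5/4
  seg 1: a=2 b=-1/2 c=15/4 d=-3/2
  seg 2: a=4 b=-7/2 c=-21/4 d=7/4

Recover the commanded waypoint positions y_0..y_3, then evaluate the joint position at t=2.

y_0=5 y_1=2 y_2=4 y_3=-3
S(2) = 15/4

y_0 = S_0(0) = a_0 = 5
y_1 = S_1(0) = a_1 = 2
y_2 = S_2(0) = a_2 = 4
y_3 = S_2(1) = -3
t_q=2 is in segment 1 (τ=1); S_1(τ)=15/4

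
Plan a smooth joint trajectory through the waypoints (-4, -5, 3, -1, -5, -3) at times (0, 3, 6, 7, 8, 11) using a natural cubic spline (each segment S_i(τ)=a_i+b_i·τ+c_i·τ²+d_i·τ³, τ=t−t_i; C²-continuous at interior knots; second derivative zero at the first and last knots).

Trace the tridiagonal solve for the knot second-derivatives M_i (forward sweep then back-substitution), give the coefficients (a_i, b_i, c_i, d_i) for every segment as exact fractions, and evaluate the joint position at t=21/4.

  seg 0: a=-4 b=-95/51 c=0 d=26/153
  seg 1: a=-5 b=139/51 c=26/17 d=-79/153
  seg 2: a=3 b=-104/51 c=-53/17 d=59/51
  seg 3: a=-1 b=-245/51 c=6/17 d=23/51
  seg 4: a=-5 b=-140/51 c=29/17 d=-29/153
S(21/4) = 3257/1088

Δ: Δ0=-1/3, Δ1=8/3, Δ2=-4, Δ3=-4, Δ4=2/3
row 1: diag=12, rhs=18; c'=1/4, d'=3/2
row 2: denom=8−3·1/4=29/4; d'=(-40−3·3/2)/(29/4)=-178/29
row 3: denom=4−1·4/29=112/29; d'=(0−1·-178/29)/(112/29)=89/56
row 4: denom=8−1·29/112=867/112; d'=(28−1·89/56)/(867/112)=58/17
back: M4=58/17
back: M3=89/56−29/112·58/17=12/17
back: M2=-178/29−4/29·12/17=-106/17
back: M1=3/2−1/4·-106/17=52/17
M: M0=0, M1=52/17, M2=-106/17, M3=12/17, M4=58/17, M5=0
seg 0: a=-4, c=M0/2=0, d=(M1−M0)/(6·3)=26/153, b=Δ0−h0·(2M0+M1)/6=-95/51
seg 1: a=-5, c=M1/2=26/17, d=(M2−M1)/(6·3)=-79/153, b=Δ1−h1·(2M1+M2)/6=139/51
seg 2: a=3, c=M2/2=-53/17, d=(M3−M2)/(6·1)=59/51, b=Δ2−h2·(2M2+M3)/6=-104/51
seg 3: a=-1, c=M3/2=6/17, d=(M4−M3)/(6·1)=23/51, b=Δ3−h3·(2M3+M4)/6=-245/51
seg 4: a=-5, c=M4/2=29/17, d=(M5−M4)/(6·3)=-29/153, b=Δ4−h4·(2M4+M5)/6=-140/51
t_q=21/4 → seg 1, τ=9/4; S=-5+139/51·τ+26/17·τ²+-79/153·τ³=3257/1088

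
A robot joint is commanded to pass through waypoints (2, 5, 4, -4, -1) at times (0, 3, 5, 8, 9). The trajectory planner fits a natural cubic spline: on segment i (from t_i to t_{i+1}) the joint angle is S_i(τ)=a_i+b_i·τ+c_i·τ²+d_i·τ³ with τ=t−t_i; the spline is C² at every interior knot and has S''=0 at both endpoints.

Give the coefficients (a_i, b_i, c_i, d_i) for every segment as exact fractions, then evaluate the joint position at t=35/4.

  seg 0: a=2 b=1583/1356 c=0 d=-227/12204
  seg 1: a=5 b=451/678 c=-227/1356 d=-563/2712
  seg 2: a=4 b=-282/113 c=-479/339 d=1379/3051
  seg 3: a=-4 b=139/113 c=300/113 d=-100/113
S(35/4) = -3539/1808

Δ: Δ0=1, Δ1=-1/2, Δ2=-8/3, Δ3=3
row 1: diag=10, rhs=-9; c'=1/5, d'=-9/10
row 2: denom=10−2·1/5=48/5; d'=(-13−2·-9/10)/(48/5)=-7/6
row 3: denom=8−3·5/16=113/16; d'=(34−3·-7/6)/(113/16)=600/113
back: M3=600/113
back: M2=-7/6−5/16·600/113=-958/339
back: M1=-9/10−1/5·-958/339=-227/678
M: M0=0, M1=-227/678, M2=-958/339, M3=600/113, M4=0
seg 0: a=2, c=M0/2=0, d=(M1−M0)/(6·3)=-227/12204, b=Δ0−h0·(2M0+M1)/6=1583/1356
seg 1: a=5, c=M1/2=-227/1356, d=(M2−M1)/(6·2)=-563/2712, b=Δ1−h1·(2M1+M2)/6=451/678
seg 2: a=4, c=M2/2=-479/339, d=(M3−M2)/(6·3)=1379/3051, b=Δ2−h2·(2M2+M3)/6=-282/113
seg 3: a=-4, c=M3/2=300/113, d=(M4−M3)/(6·1)=-100/113, b=Δ3−h3·(2M3+M4)/6=139/113
t_q=35/4 → seg 3, τ=3/4; S=-4+139/113·τ+300/113·τ²+-100/113·τ³=-3539/1808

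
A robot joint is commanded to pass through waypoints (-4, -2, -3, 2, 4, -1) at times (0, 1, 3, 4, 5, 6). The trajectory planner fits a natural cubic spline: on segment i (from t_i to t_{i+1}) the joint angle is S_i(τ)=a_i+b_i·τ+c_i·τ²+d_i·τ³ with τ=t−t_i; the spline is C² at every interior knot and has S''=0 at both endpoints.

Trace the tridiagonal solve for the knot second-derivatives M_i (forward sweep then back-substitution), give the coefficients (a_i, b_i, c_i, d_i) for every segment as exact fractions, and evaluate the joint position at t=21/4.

  seg 0: a=-4 b=217/76 c=0 d=-65/76
  seg 1: a=-2 b=11/38 c=-195/76 d=165/152
  seg 2: a=-3 b=58/19 c=75/19 d=-2
  seg 3: a=2 b=94/19 c=-39/19 d=-17/19
  seg 4: a=4 b=-35/19 c=-90/19 d=30/19
S(21/4) = 1987/608

Δ: Δ0=2, Δ1=-1/2, Δ2=5, Δ3=2, Δ4=-5
row 1: diag=6, rhs=-15; c'=1/3, d'=-5/2
row 2: denom=6−2·1/3=16/3; d'=(33−2·-5/2)/(16/3)=57/8
row 3: denom=4−1·3/16=61/16; d'=(-18−1·57/8)/(61/16)=-402/61
row 4: denom=4−1·16/61=228/61; d'=(-42−1·-402/61)/(228/61)=-180/19
back: M4=-180/19
back: M3=-402/61−16/61·-180/19=-78/19
back: M2=57/8−3/16·-78/19=150/19
back: M1=-5/2−1/3·150/19=-195/38
M: M0=0, M1=-195/38, M2=150/19, M3=-78/19, M4=-180/19, M5=0
seg 0: a=-4, c=M0/2=0, d=(M1−M0)/(6·1)=-65/76, b=Δ0−h0·(2M0+M1)/6=217/76
seg 1: a=-2, c=M1/2=-195/76, d=(M2−M1)/(6·2)=165/152, b=Δ1−h1·(2M1+M2)/6=11/38
seg 2: a=-3, c=M2/2=75/19, d=(M3−M2)/(6·1)=-2, b=Δ2−h2·(2M2+M3)/6=58/19
seg 3: a=2, c=M3/2=-39/19, d=(M4−M3)/(6·1)=-17/19, b=Δ3−h3·(2M3+M4)/6=94/19
seg 4: a=4, c=M4/2=-90/19, d=(M5−M4)/(6·1)=30/19, b=Δ4−h4·(2M4+M5)/6=-35/19
t_q=21/4 → seg 4, τ=1/4; S=4+-35/19·τ+-90/19·τ²+30/19·τ³=1987/608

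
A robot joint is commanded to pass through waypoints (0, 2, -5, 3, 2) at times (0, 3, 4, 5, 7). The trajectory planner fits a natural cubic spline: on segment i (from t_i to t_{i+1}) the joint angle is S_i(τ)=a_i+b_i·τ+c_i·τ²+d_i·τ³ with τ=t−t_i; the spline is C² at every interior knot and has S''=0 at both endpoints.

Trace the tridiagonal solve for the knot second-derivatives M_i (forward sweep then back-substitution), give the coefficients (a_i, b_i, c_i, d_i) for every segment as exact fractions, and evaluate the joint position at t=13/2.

  seg 0: a=0 b=5659/1068 c=0 d=-1649/3204
  seg 1: a=2 b=-4591/534 c=-1649/356 d=6653/1068
  seg 2: a=-5 b=883/1068 c=1251/89 d=-7351/1068
  seg 3: a=3 b=4427/534 c=-2347/356 d=2347/2136
S(13/2) = 24551/5696

Δ: Δ0=2/3, Δ1=-7, Δ2=8, Δ3=-1/2
row 1: diag=8, rhs=-46; c'=1/8, d'=-23/4
row 2: denom=4−1·1/8=31/8; d'=(90−1·-23/4)/(31/8)=766/31
row 3: denom=6−1·8/31=178/31; d'=(-51−1·766/31)/(178/31)=-2347/178
back: M3=-2347/178
back: M2=766/31−8/31·-2347/178=2502/89
back: M1=-23/4−1/8·2502/89=-1649/178
M: M0=0, M1=-1649/178, M2=2502/89, M3=-2347/178, M4=0
seg 0: a=0, c=M0/2=0, d=(M1−M0)/(6·3)=-1649/3204, b=Δ0−h0·(2M0+M1)/6=5659/1068
seg 1: a=2, c=M1/2=-1649/356, d=(M2−M1)/(6·1)=6653/1068, b=Δ1−h1·(2M1+M2)/6=-4591/534
seg 2: a=-5, c=M2/2=1251/89, d=(M3−M2)/(6·1)=-7351/1068, b=Δ2−h2·(2M2+M3)/6=883/1068
seg 3: a=3, c=M3/2=-2347/356, d=(M4−M3)/(6·2)=2347/2136, b=Δ3−h3·(2M3+M4)/6=4427/534
t_q=13/2 → seg 3, τ=3/2; S=3+4427/534·τ+-2347/356·τ²+2347/2136·τ³=24551/5696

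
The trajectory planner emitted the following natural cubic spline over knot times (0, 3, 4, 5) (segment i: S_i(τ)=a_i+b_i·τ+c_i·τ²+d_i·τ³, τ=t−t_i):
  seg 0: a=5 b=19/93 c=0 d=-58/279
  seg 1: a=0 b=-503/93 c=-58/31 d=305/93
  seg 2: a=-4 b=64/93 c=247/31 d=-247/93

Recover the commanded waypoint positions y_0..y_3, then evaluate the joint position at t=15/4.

y_0=5 y_1=0 y_2=-4 y_3=2
S(15/4) = -7391/1984

y_0 = S_0(0) = a_0 = 5
y_1 = S_1(0) = a_1 = 0
y_2 = S_2(0) = a_2 = -4
y_3 = S_2(1) = 2
t_q=15/4 is in segment 1 (τ=3/4); S_1(τ)=-7391/1984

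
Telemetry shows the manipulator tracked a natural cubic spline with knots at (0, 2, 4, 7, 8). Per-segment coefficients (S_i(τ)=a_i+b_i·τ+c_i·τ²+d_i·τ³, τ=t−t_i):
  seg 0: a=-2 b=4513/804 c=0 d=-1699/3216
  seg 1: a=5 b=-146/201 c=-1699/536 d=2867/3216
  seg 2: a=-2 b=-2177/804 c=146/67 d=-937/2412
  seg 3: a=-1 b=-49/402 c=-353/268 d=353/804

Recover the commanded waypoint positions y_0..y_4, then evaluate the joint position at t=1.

y_0=-2 y_1=5 y_2=-2 y_3=-1 y_4=-2
S(1) = 3307/1072

y_0 = S_0(0) = a_0 = -2
y_1 = S_1(0) = a_1 = 5
y_2 = S_2(0) = a_2 = -2
y_3 = S_3(0) = a_3 = -1
y_4 = S_3(1) = -2
t_q=1 is in segment 0 (τ=1); S_0(τ)=3307/1072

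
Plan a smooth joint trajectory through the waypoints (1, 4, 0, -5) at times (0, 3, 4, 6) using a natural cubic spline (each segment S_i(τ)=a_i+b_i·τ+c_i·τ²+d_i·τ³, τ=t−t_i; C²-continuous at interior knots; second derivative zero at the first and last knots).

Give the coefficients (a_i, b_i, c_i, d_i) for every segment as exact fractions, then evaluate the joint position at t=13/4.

  seg 0: a=1 b=283/94 c=0 d=-21/94
  seg 1: a=4 b=-142/47 c=-189/94 d=97/94
  seg 2: a=0 b=-371/94 c=51/47 d=-17/94
S(13/4) = 18861/6016

Δ: Δ0=1, Δ1=-4, Δ2=-5/2
row 1: diag=8, rhs=-30; c'=1/8, d'=-15/4
row 2: denom=6−1·1/8=47/8; d'=(9−1·-15/4)/(47/8)=102/47
back: M2=102/47
back: M1=-15/4−1/8·102/47=-189/47
M: M0=0, M1=-189/47, M2=102/47, M3=0
seg 0: a=1, c=M0/2=0, d=(M1−M0)/(6·3)=-21/94, b=Δ0−h0·(2M0+M1)/6=283/94
seg 1: a=4, c=M1/2=-189/94, d=(M2−M1)/(6·1)=97/94, b=Δ1−h1·(2M1+M2)/6=-142/47
seg 2: a=0, c=M2/2=51/47, d=(M3−M2)/(6·2)=-17/94, b=Δ2−h2·(2M2+M3)/6=-371/94
t_q=13/4 → seg 1, τ=1/4; S=4+-142/47·τ+-189/94·τ²+97/94·τ³=18861/6016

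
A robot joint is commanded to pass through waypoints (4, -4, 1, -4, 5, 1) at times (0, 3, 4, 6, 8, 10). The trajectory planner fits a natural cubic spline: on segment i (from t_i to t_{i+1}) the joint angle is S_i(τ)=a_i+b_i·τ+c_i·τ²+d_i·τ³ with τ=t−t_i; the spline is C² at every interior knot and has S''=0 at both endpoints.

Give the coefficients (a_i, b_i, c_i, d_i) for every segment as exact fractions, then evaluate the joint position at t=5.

  seg 0: a=4 b=-12109/1923 c=0 d=2327/5769
  seg 1: a=-4 b=8834/1923 c=2327/641 d=-6200/1923
  seg 2: a=1 b=4196/1923 c=-3873/641 d=28469/15384
  seg 3: a=-4 b=847/3846 c=12977/2564 d=-22471/15384
  seg 4: a=5 b=5648/1923 c=-4747/1282 d=4747/7692
S(5) = -5177/5128

Δ: Δ0=-8/3, Δ1=5, Δ2=-5/2, Δ3=9/2, Δ4=-2
row 1: diag=8, rhs=46; c'=1/8, d'=23/4
row 2: denom=6−1·1/8=47/8; d'=(-45−1·23/4)/(47/8)=-406/47
row 3: denom=8−2·16/47=344/47; d'=(42−2·-406/47)/(344/47)=1393/172
row 4: denom=8−2·47/172=641/86; d'=(-39−2·1393/172)/(641/86)=-4747/641
back: M4=-4747/641
back: M3=1393/172−47/172·-4747/641=12977/1282
back: M2=-406/47−16/47·12977/1282=-7746/641
back: M1=23/4−1/8·-7746/641=4654/641
M: M0=0, M1=4654/641, M2=-7746/641, M3=12977/1282, M4=-4747/641, M5=0
seg 0: a=4, c=M0/2=0, d=(M1−M0)/(6·3)=2327/5769, b=Δ0−h0·(2M0+M1)/6=-12109/1923
seg 1: a=-4, c=M1/2=2327/641, d=(M2−M1)/(6·1)=-6200/1923, b=Δ1−h1·(2M1+M2)/6=8834/1923
seg 2: a=1, c=M2/2=-3873/641, d=(M3−M2)/(6·2)=28469/15384, b=Δ2−h2·(2M2+M3)/6=4196/1923
seg 3: a=-4, c=M3/2=12977/2564, d=(M4−M3)/(6·2)=-22471/15384, b=Δ3−h3·(2M3+M4)/6=847/3846
seg 4: a=5, c=M4/2=-4747/1282, d=(M5−M4)/(6·2)=4747/7692, b=Δ4−h4·(2M4+M5)/6=5648/1923
t_q=5 → seg 2, τ=1; S=1+4196/1923·τ+-3873/641·τ²+28469/15384·τ³=-5177/5128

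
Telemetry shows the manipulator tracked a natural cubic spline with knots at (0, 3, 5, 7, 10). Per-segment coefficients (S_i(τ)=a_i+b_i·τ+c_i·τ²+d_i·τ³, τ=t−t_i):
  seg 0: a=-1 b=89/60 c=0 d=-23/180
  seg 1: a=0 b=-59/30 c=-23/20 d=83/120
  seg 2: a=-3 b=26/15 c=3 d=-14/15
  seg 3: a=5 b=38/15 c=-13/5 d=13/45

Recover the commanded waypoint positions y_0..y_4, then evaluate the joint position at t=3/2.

y_0 = S_0(0) = a_0 = -1
y_1 = S_1(0) = a_1 = 0
y_2 = S_2(0) = a_2 = -3
y_3 = S_3(0) = a_3 = 5
y_4 = S_3(3) = -3
t_q=3/2 is in segment 0 (τ=3/2); S_0(τ)=127/160

y_0=-1 y_1=0 y_2=-3 y_3=5 y_4=-3
S(3/2) = 127/160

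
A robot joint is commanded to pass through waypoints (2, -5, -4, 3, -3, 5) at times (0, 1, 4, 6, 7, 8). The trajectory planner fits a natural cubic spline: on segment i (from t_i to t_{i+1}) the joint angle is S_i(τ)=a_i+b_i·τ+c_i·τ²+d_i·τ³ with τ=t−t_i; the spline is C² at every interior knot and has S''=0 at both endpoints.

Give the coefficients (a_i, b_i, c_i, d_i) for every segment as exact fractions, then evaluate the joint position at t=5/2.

  seg 0: a=2 b=-69443/9030 c=0 d=6233/9030
  seg 1: a=-5 b=-25372/4515 c=6233/3010 d=-781/27090
  seg 2: a=-4 b=54421/9030 c=2726/1505 d=-6941/4515
  seg 3: a=3 b=-6677/1290 c=-11156/1505 d=11899/1806
  seg 4: a=-3 b=-1063/4515 c=37183/3010 d=-37183/9030
S(5/2) = -42705/4816

Δ: Δ0=-7, Δ1=1/3, Δ2=7/2, Δ3=-6, Δ4=8
row 1: diag=8, rhs=44; c'=3/8, d'=11/2
row 2: denom=10−3·3/8=71/8; d'=(19−3·11/2)/(71/8)=20/71
row 3: denom=6−2·16/71=394/71; d'=(-57−2·20/71)/(394/71)=-4087/394
row 4: denom=4−1·71/394=1505/394; d'=(84−1·-4087/394)/(1505/394)=37183/1505
back: M4=37183/1505
back: M3=-4087/394−71/394·37183/1505=-22312/1505
back: M2=20/71−16/71·-22312/1505=5452/1505
back: M1=11/2−3/8·5452/1505=6233/1505
M: M0=0, M1=6233/1505, M2=5452/1505, M3=-22312/1505, M4=37183/1505, M5=0
seg 0: a=2, c=M0/2=0, d=(M1−M0)/(6·1)=6233/9030, b=Δ0−h0·(2M0+M1)/6=-69443/9030
seg 1: a=-5, c=M1/2=6233/3010, d=(M2−M1)/(6·3)=-781/27090, b=Δ1−h1·(2M1+M2)/6=-25372/4515
seg 2: a=-4, c=M2/2=2726/1505, d=(M3−M2)/(6·2)=-6941/4515, b=Δ2−h2·(2M2+M3)/6=54421/9030
seg 3: a=3, c=M3/2=-11156/1505, d=(M4−M3)/(6·1)=11899/1806, b=Δ3−h3·(2M3+M4)/6=-6677/1290
seg 4: a=-3, c=M4/2=37183/3010, d=(M5−M4)/(6·1)=-37183/9030, b=Δ4−h4·(2M4+M5)/6=-1063/4515
t_q=5/2 → seg 1, τ=3/2; S=-5+-25372/4515·τ+6233/3010·τ²+-781/27090·τ³=-42705/4816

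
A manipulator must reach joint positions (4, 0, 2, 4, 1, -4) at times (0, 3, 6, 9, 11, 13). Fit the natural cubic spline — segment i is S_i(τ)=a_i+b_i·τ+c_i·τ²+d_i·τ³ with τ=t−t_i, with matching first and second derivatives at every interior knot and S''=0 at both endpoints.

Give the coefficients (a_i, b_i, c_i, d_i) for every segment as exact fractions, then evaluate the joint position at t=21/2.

  seg 0: a=4 b=-953/522 c=0 d=257/4698
  seg 1: a=0 b=-91/261 c=257/522 d=-241/4698
  seg 2: a=2 b=637/522 c=8/261 d=-337/4698
  seg 3: a=4 b=-139/261 c=-107/174 d=137/2088
  seg 4: a=1 b=-1151/522 c=-77/348 d=77/2088
S(21/2) = 11353/5568

Δ: Δ0=-4/3, Δ1=2/3, Δ2=2/3, Δ3=-3/2, Δ4=-5/2
row 1: diag=12, rhs=12; c'=1/4, d'=1
row 2: denom=12−3·1/4=45/4; d'=(0−3·1)/(45/4)=-4/15
row 3: denom=10−3·4/15=46/5; d'=(-13−3·-4/15)/(46/5)=-61/46
row 4: denom=8−2·5/23=174/23; d'=(-6−2·-61/46)/(174/23)=-77/174
back: M4=-77/174
back: M3=-61/46−5/23·-77/174=-107/87
back: M2=-4/15−4/15·-107/87=16/261
back: M1=1−1/4·16/261=257/261
M: M0=0, M1=257/261, M2=16/261, M3=-107/87, M4=-77/174, M5=0
seg 0: a=4, c=M0/2=0, d=(M1−M0)/(6·3)=257/4698, b=Δ0−h0·(2M0+M1)/6=-953/522
seg 1: a=0, c=M1/2=257/522, d=(M2−M1)/(6·3)=-241/4698, b=Δ1−h1·(2M1+M2)/6=-91/261
seg 2: a=2, c=M2/2=8/261, d=(M3−M2)/(6·3)=-337/4698, b=Δ2−h2·(2M2+M3)/6=637/522
seg 3: a=4, c=M3/2=-107/174, d=(M4−M3)/(6·2)=137/2088, b=Δ3−h3·(2M3+M4)/6=-139/261
seg 4: a=1, c=M4/2=-77/348, d=(M5−M4)/(6·2)=77/2088, b=Δ4−h4·(2M4+M5)/6=-1151/522
t_q=21/2 → seg 3, τ=3/2; S=4+-139/261·τ+-107/174·τ²+137/2088·τ³=11353/5568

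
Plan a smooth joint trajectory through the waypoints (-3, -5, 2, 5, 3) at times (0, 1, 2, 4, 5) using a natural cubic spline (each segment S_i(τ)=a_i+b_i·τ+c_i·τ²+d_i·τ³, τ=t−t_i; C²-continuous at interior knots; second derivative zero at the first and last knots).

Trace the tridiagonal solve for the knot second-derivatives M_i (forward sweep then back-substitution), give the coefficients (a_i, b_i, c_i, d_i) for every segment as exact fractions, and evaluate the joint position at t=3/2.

Δ: Δ0=-2, Δ1=7, Δ2=3/2, Δ3=-2
row 1: diag=4, rhs=54; c'=1/4, d'=27/2
row 2: denom=6−1·1/4=23/4; d'=(-33−1·27/2)/(23/4)=-186/23
row 3: denom=6−2·8/23=122/23; d'=(-21−2·-186/23)/(122/23)=-111/122
back: M3=-111/122
back: M2=-186/23−8/23·-111/122=-474/61
back: M1=27/2−1/4·-474/61=942/61
M: M0=0, M1=942/61, M2=-474/61, M3=-111/122, M4=0
seg 0: a=-3, c=M0/2=0, d=(M1−M0)/(6·1)=157/61, b=Δ0−h0·(2M0+M1)/6=-279/61
seg 1: a=-5, c=M1/2=471/61, d=(M2−M1)/(6·1)=-236/61, b=Δ1−h1·(2M1+M2)/6=192/61
seg 2: a=2, c=M2/2=-237/61, d=(M3−M2)/(6·2)=279/488, b=Δ2−h2·(2M2+M3)/6=426/61
seg 3: a=5, c=M3/2=-111/244, d=(M4−M3)/(6·1)=37/244, b=Δ3−h3·(2M3+M4)/6=-207/122
t_q=3/2 → seg 1, τ=1/2; S=-5+192/61·τ+471/61·τ²+-236/61·τ³=-483/244

  seg 0: a=-3 b=-279/61 c=0 d=157/61
  seg 1: a=-5 b=192/61 c=471/61 d=-236/61
  seg 2: a=2 b=426/61 c=-237/61 d=279/488
  seg 3: a=5 b=-207/122 c=-111/244 d=37/244
S(3/2) = -483/244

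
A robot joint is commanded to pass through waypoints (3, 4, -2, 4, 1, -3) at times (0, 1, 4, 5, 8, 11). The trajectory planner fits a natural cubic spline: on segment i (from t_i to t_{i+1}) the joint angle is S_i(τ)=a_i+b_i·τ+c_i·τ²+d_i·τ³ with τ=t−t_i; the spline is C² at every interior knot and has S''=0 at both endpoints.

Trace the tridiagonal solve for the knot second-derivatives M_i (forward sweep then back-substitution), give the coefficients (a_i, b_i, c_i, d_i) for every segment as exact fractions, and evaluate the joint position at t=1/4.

  seg 0: a=3 b=3026/1563 c=0 d=-1463/1563
  seg 1: a=4 b=-1363/1563 c=-1463/521 d=11404/14067
  seg 2: a=-2 b=6515/1563 c=7015/1563 d=-1384/521
  seg 3: a=4 b=8089/1563 c=-5441/1563 d=6671/14067
  seg 4: a=1 b=-4544/1563 c=410/521 d=-410/4689
S(1/4) = 115683/33344

Δ: Δ0=1, Δ1=-2, Δ2=6, Δ3=-1, Δ4=-4/3
row 1: diag=8, rhs=-18; c'=3/8, d'=-9/4
row 2: denom=8−3·3/8=55/8; d'=(48−3·-9/4)/(55/8)=438/55
row 3: denom=8−1·8/55=432/55; d'=(-42−1·438/55)/(432/55)=-229/36
row 4: denom=12−3·55/144=521/48; d'=(-2−3·-229/36)/(521/48)=820/521
back: M4=820/521
back: M3=-229/36−55/144·820/521=-10882/1563
back: M2=438/55−8/55·-10882/1563=14030/1563
back: M1=-9/4−3/8·14030/1563=-2926/521
M: M0=0, M1=-2926/521, M2=14030/1563, M3=-10882/1563, M4=820/521, M5=0
seg 0: a=3, c=M0/2=0, d=(M1−M0)/(6·1)=-1463/1563, b=Δ0−h0·(2M0+M1)/6=3026/1563
seg 1: a=4, c=M1/2=-1463/521, d=(M2−M1)/(6·3)=11404/14067, b=Δ1−h1·(2M1+M2)/6=-1363/1563
seg 2: a=-2, c=M2/2=7015/1563, d=(M3−M2)/(6·1)=-1384/521, b=Δ2−h2·(2M2+M3)/6=6515/1563
seg 3: a=4, c=M3/2=-5441/1563, d=(M4−M3)/(6·3)=6671/14067, b=Δ3−h3·(2M3+M4)/6=8089/1563
seg 4: a=1, c=M4/2=410/521, d=(M5−M4)/(6·3)=-410/4689, b=Δ4−h4·(2M4+M5)/6=-4544/1563
t_q=1/4 → seg 0, τ=1/4; S=3+3026/1563·τ+0·τ²+-1463/1563·τ³=115683/33344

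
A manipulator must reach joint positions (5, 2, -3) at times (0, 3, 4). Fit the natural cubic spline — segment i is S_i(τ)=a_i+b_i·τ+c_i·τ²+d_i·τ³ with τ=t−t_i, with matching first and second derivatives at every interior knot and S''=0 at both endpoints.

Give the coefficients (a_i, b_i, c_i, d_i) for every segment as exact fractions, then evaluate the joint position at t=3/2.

  seg 0: a=5 b=1/2 c=0 d=-1/6
  seg 1: a=2 b=-4 c=-3/2 d=1/2
S(3/2) = 83/16

Δ: Δ0=-1, Δ1=-5
row 1: diag=8, rhs=-24; c'=1/8, d'=-3
back: M1=-3
M: M0=0, M1=-3, M2=0
seg 0: a=5, c=M0/2=0, d=(M1−M0)/(6·3)=-1/6, b=Δ0−h0·(2M0+M1)/6=1/2
seg 1: a=2, c=M1/2=-3/2, d=(M2−M1)/(6·1)=1/2, b=Δ1−h1·(2M1+M2)/6=-4
t_q=3/2 → seg 0, τ=3/2; S=5+1/2·τ+0·τ²+-1/6·τ³=83/16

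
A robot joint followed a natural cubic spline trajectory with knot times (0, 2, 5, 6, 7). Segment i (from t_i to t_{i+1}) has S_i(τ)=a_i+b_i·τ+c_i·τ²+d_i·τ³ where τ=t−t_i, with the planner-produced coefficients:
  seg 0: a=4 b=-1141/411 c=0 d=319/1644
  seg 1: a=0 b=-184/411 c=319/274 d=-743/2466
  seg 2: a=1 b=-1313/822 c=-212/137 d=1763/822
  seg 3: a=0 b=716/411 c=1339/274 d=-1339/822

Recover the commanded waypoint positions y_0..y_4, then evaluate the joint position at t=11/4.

y_0 = S_0(0) = a_0 = 4
y_1 = S_1(0) = a_1 = 0
y_2 = S_2(0) = a_2 = 1
y_3 = S_3(0) = a_3 = 0
y_4 = S_3(1) = 5
t_q=11/4 is in segment 1 (τ=3/4); S_1(τ)=3367/17536

y_0=4 y_1=0 y_2=1 y_3=0 y_4=5
S(11/4) = 3367/17536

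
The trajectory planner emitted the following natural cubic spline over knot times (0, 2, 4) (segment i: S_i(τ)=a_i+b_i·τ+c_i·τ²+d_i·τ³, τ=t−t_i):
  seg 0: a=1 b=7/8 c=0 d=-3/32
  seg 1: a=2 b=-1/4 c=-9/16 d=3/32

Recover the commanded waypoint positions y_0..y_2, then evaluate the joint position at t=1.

y_0 = S_0(0) = a_0 = 1
y_1 = S_1(0) = a_1 = 2
y_2 = S_1(2) = 0
t_q=1 is in segment 0 (τ=1); S_0(τ)=57/32

y_0=1 y_1=2 y_2=0
S(1) = 57/32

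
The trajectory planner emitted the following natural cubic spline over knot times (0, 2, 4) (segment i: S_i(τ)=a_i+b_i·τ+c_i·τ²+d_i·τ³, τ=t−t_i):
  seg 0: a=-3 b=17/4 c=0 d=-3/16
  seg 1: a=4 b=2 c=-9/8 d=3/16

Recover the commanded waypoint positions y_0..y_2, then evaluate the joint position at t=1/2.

y_0=-3 y_1=4 y_2=5
S(1/2) = -115/128

y_0 = S_0(0) = a_0 = -3
y_1 = S_1(0) = a_1 = 4
y_2 = S_1(2) = 5
t_q=1/2 is in segment 0 (τ=1/2); S_0(τ)=-115/128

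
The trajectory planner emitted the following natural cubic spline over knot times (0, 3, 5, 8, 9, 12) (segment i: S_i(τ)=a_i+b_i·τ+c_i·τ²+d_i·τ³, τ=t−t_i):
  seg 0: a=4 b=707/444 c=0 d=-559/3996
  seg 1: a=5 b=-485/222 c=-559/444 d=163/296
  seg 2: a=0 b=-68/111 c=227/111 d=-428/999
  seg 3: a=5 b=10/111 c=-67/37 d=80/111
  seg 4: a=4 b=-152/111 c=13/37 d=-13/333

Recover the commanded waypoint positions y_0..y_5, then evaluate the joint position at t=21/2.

y_0 = S_0(0) = a_0 = 4
y_1 = S_1(0) = a_1 = 5
y_2 = S_2(0) = a_2 = 0
y_3 = S_3(0) = a_3 = 5
y_4 = S_4(0) = a_4 = 4
y_5 = S_4(3) = 2
t_q=21/2 is in segment 4 (τ=3/2); S_4(τ)=771/296

y_0=4 y_1=5 y_2=0 y_3=5 y_4=4 y_5=2
S(21/2) = 771/296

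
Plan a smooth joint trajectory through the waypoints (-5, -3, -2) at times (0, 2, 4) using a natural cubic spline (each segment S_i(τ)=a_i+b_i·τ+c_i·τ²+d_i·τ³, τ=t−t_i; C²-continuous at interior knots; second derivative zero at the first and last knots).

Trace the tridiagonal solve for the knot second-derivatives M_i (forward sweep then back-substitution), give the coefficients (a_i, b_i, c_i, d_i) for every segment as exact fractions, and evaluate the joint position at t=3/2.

Δ: Δ0=1, Δ1=1/2
row 1: diag=8, rhs=-3; c'=1/4, d'=-3/8
back: M1=-3/8
M: M0=0, M1=-3/8, M2=0
seg 0: a=-5, c=M0/2=0, d=(M1−M0)/(6·2)=-1/32, b=Δ0−h0·(2M0+M1)/6=9/8
seg 1: a=-3, c=M1/2=-3/16, d=(M2−M1)/(6·2)=1/32, b=Δ1−h1·(2M1+M2)/6=3/4
t_q=3/2 → seg 0, τ=3/2; S=-5+9/8·τ+0·τ²+-1/32·τ³=-875/256

  seg 0: a=-5 b=9/8 c=0 d=-1/32
  seg 1: a=-3 b=3/4 c=-3/16 d=1/32
S(3/2) = -875/256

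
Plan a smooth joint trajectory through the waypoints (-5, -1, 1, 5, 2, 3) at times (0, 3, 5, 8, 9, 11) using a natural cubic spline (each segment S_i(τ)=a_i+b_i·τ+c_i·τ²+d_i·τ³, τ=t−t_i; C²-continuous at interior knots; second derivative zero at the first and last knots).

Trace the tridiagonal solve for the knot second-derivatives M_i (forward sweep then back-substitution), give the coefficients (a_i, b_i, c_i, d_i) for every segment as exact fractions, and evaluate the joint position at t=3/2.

  seg 0: a=-5 b=6337/3972 c=0 d=-347/11916
  seg 1: a=-1 b=1607/1986 c=-347/1324 d=355/1986
  seg 2: a=1 b=3785/1986 c=1073/1324 d=-3977/11916
  seg 3: a=5 b=-8909/3972 c=-726/331 d=5705/3972
  seg 4: a=2 b=-4609/1986 c=2801/1324 d=-2801/7944
S(3/2) = -28653/10592

Δ: Δ0=4/3, Δ1=1, Δ2=4/3, Δ3=-3, Δ4=1/2
row 1: diag=10, rhs=-2; c'=1/5, d'=-1/5
row 2: denom=10−2·1/5=48/5; d'=(2−2·-1/5)/(48/5)=1/4
row 3: denom=8−3·5/16=113/16; d'=(-26−3·1/4)/(113/16)=-428/113
row 4: denom=6−1·16/113=662/113; d'=(21−1·-428/113)/(662/113)=2801/662
back: M4=2801/662
back: M3=-428/113−16/113·2801/662=-1452/331
back: M2=1/4−5/16·-1452/331=1073/662
back: M1=-1/5−1/5·1073/662=-347/662
M: M0=0, M1=-347/662, M2=1073/662, M3=-1452/331, M4=2801/662, M5=0
seg 0: a=-5, c=M0/2=0, d=(M1−M0)/(6·3)=-347/11916, b=Δ0−h0·(2M0+M1)/6=6337/3972
seg 1: a=-1, c=M1/2=-347/1324, d=(M2−M1)/(6·2)=355/1986, b=Δ1−h1·(2M1+M2)/6=1607/1986
seg 2: a=1, c=M2/2=1073/1324, d=(M3−M2)/(6·3)=-3977/11916, b=Δ2−h2·(2M2+M3)/6=3785/1986
seg 3: a=5, c=M3/2=-726/331, d=(M4−M3)/(6·1)=5705/3972, b=Δ3−h3·(2M3+M4)/6=-8909/3972
seg 4: a=2, c=M4/2=2801/1324, d=(M5−M4)/(6·2)=-2801/7944, b=Δ4−h4·(2M4+M5)/6=-4609/1986
t_q=3/2 → seg 0, τ=3/2; S=-5+6337/3972·τ+0·τ²+-347/11916·τ³=-28653/10592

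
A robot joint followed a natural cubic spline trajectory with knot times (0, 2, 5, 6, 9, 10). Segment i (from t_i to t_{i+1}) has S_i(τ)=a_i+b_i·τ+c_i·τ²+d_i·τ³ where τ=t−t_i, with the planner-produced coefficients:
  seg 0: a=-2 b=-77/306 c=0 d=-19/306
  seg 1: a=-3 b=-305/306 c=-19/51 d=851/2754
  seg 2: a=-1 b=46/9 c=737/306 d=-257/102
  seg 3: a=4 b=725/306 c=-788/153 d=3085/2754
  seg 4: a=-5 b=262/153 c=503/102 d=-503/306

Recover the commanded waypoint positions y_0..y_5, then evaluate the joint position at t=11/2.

y_0 = S_0(0) = a_0 = -2
y_1 = S_1(0) = a_1 = -3
y_2 = S_2(0) = a_2 = -1
y_3 = S_3(0) = a_3 = 4
y_4 = S_4(0) = a_4 = -5
y_5 = S_4(1) = 0
t_q=11/2 is in segment 2 (τ=1/2); S_2(τ)=4511/2448

y_0=-2 y_1=-3 y_2=-1 y_3=4 y_4=-5 y_5=0
S(11/2) = 4511/2448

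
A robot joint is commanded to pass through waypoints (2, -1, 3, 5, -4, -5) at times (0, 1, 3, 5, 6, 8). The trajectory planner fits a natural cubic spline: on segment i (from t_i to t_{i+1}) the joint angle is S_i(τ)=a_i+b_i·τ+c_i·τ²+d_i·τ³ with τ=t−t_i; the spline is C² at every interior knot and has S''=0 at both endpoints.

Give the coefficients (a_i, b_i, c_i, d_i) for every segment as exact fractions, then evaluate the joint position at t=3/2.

Δ: Δ0=-3, Δ1=2, Δ2=1, Δ3=-9, Δ4=-1/2
row 1: diag=6, rhs=30; c'=1/3, d'=5
row 2: denom=8−2·1/3=22/3; d'=(-6−2·5)/(22/3)=-24/11
row 3: denom=6−2·3/11=60/11; d'=(-60−2·-24/11)/(60/11)=-51/5
row 4: denom=6−1·11/60=349/60; d'=(51−1·-51/5)/(349/60)=3672/349
back: M4=3672/349
back: M3=-51/5−11/60·3672/349=-4233/349
back: M2=-24/11−3/11·-4233/349=393/349
back: M1=5−1/3·393/349=1614/349
M: M0=0, M1=1614/349, M2=393/349, M3=-4233/349, M4=3672/349, M5=0
seg 0: a=2, c=M0/2=0, d=(M1−M0)/(6·1)=269/349, b=Δ0−h0·(2M0+M1)/6=-1316/349
seg 1: a=-1, c=M1/2=807/349, d=(M2−M1)/(6·2)=-407/1396, b=Δ1−h1·(2M1+M2)/6=-509/349
seg 2: a=3, c=M2/2=393/698, d=(M3−M2)/(6·2)=-771/698, b=Δ2−h2·(2M2+M3)/6=1498/349
seg 3: a=5, c=M3/2=-4233/698, d=(M4−M3)/(6·1)=2635/698, b=Δ3−h3·(2M3+M4)/6=-2342/349
seg 4: a=-4, c=M4/2=1836/349, d=(M5−M4)/(6·2)=-306/349, b=Δ4−h4·(2M4+M5)/6=-5245/698
t_q=3/2 → seg 1, τ=1/2; S=-1+-509/349·τ+807/349·τ²+-407/1396·τ³=-13263/11168

  seg 0: a=2 b=-1316/349 c=0 d=269/349
  seg 1: a=-1 b=-509/349 c=807/349 d=-407/1396
  seg 2: a=3 b=1498/349 c=393/698 d=-771/698
  seg 3: a=5 b=-2342/349 c=-4233/698 d=2635/698
  seg 4: a=-4 b=-5245/698 c=1836/349 d=-306/349
S(3/2) = -13263/11168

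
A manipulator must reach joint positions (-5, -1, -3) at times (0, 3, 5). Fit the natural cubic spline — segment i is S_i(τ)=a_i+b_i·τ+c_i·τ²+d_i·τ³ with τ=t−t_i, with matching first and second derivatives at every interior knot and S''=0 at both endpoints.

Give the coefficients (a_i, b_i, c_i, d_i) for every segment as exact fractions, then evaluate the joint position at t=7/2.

  seg 0: a=-5 b=61/30 c=0 d=-7/90
  seg 1: a=-1 b=-1/15 c=-7/10 d=7/60
S(7/2) = -191/160

Δ: Δ0=4/3, Δ1=-1
row 1: diag=10, rhs=-14; c'=1/5, d'=-7/5
back: M1=-7/5
M: M0=0, M1=-7/5, M2=0
seg 0: a=-5, c=M0/2=0, d=(M1−M0)/(6·3)=-7/90, b=Δ0−h0·(2M0+M1)/6=61/30
seg 1: a=-1, c=M1/2=-7/10, d=(M2−M1)/(6·2)=7/60, b=Δ1−h1·(2M1+M2)/6=-1/15
t_q=7/2 → seg 1, τ=1/2; S=-1+-1/15·τ+-7/10·τ²+7/60·τ³=-191/160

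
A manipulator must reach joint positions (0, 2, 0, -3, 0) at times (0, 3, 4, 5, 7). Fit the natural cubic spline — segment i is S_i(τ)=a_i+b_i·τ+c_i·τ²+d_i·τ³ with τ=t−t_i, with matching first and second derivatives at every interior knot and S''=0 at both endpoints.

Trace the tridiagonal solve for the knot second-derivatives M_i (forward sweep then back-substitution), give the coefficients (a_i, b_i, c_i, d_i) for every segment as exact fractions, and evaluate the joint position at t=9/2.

  seg 0: a=0 b=1627/1068 c=0 d=-305/3204
  seg 1: a=2 b=-559/534 c=-305/356 d=-103/1068
  seg 2: a=0 b=-3257/1068 c=-102/89 d=1277/1068
  seg 3: a=-3 b=-937/534 c=869/356 d=-869/2136
S(9/2) = -4733/2848

Δ: Δ0=2/3, Δ1=-2, Δ2=-3, Δ3=3/2
row 1: diag=8, rhs=-16; c'=1/8, d'=-2
row 2: denom=4−1·1/8=31/8; d'=(-6−1·-2)/(31/8)=-32/31
row 3: denom=6−1·8/31=178/31; d'=(27−1·-32/31)/(178/31)=869/178
back: M3=869/178
back: M2=-32/31−8/31·869/178=-204/89
back: M1=-2−1/8·-204/89=-305/178
M: M0=0, M1=-305/178, M2=-204/89, M3=869/178, M4=0
seg 0: a=0, c=M0/2=0, d=(M1−M0)/(6·3)=-305/3204, b=Δ0−h0·(2M0+M1)/6=1627/1068
seg 1: a=2, c=M1/2=-305/356, d=(M2−M1)/(6·1)=-103/1068, b=Δ1−h1·(2M1+M2)/6=-559/534
seg 2: a=0, c=M2/2=-102/89, d=(M3−M2)/(6·1)=1277/1068, b=Δ2−h2·(2M2+M3)/6=-3257/1068
seg 3: a=-3, c=M3/2=869/356, d=(M4−M3)/(6·2)=-869/2136, b=Δ3−h3·(2M3+M4)/6=-937/534
t_q=9/2 → seg 2, τ=1/2; S=0+-3257/1068·τ+-102/89·τ²+1277/1068·τ³=-4733/2848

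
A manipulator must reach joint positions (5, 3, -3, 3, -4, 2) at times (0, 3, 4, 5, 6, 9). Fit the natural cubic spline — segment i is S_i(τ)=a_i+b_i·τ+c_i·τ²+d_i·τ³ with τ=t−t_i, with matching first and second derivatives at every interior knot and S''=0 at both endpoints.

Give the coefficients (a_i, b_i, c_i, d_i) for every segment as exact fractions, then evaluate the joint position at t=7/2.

  seg 0: a=5 b=2713/897 c=0 d=-3311/8073
  seg 1: a=3 b=-7220/897 c=-3311/897 d=5149/897
  seg 2: a=-3 b=535/299 c=12136/897 d=-643/69
  seg 3: a=3 b=800/897 c=-12941/897 d=1954/299
  seg 4: a=-4 b=-7496/897 c=4645/897 d=-4645/8073
S(7/2) = -8825/7176

Δ: Δ0=-2/3, Δ1=-6, Δ2=6, Δ3=-7, Δ4=2
row 1: diag=8, rhs=-32; c'=1/8, d'=-4
row 2: denom=4−1·1/8=31/8; d'=(72−1·-4)/(31/8)=608/31
row 3: denom=4−1·8/31=116/31; d'=(-78−1·608/31)/(116/31)=-1513/58
row 4: denom=8−1·31/116=897/116; d'=(54−1·-1513/58)/(897/116)=9290/897
back: M4=9290/897
back: M3=-1513/58−31/116·9290/897=-25882/897
back: M2=608/31−8/31·-25882/897=24272/897
back: M1=-4−1/8·24272/897=-6622/897
M: M0=0, M1=-6622/897, M2=24272/897, M3=-25882/897, M4=9290/897, M5=0
seg 0: a=5, c=M0/2=0, d=(M1−M0)/(6·3)=-3311/8073, b=Δ0−h0·(2M0+M1)/6=2713/897
seg 1: a=3, c=M1/2=-3311/897, d=(M2−M1)/(6·1)=5149/897, b=Δ1−h1·(2M1+M2)/6=-7220/897
seg 2: a=-3, c=M2/2=12136/897, d=(M3−M2)/(6·1)=-643/69, b=Δ2−h2·(2M2+M3)/6=535/299
seg 3: a=3, c=M3/2=-12941/897, d=(M4−M3)/(6·1)=1954/299, b=Δ3−h3·(2M3+M4)/6=800/897
seg 4: a=-4, c=M4/2=4645/897, d=(M5−M4)/(6·3)=-4645/8073, b=Δ4−h4·(2M4+M5)/6=-7496/897
t_q=7/2 → seg 1, τ=1/2; S=3+-7220/897·τ+-3311/897·τ²+5149/897·τ³=-8825/7176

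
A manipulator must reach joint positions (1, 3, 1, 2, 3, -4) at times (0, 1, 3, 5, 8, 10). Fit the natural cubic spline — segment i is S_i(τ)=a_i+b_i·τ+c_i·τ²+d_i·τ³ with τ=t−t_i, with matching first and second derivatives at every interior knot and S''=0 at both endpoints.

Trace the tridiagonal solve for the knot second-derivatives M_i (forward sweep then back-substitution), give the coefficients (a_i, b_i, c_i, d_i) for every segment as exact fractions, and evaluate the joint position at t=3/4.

Δ: Δ0=2, Δ1=-1, Δ2=1/2, Δ3=1/3, Δ4=-7/2
row 1: diag=6, rhs=-18; c'=1/3, d'=-3
row 2: denom=8−2·1/3=22/3; d'=(9−2·-3)/(22/3)=45/22
row 3: denom=10−2·3/11=104/11; d'=(-1−2·45/22)/(104/11)=-7/13
row 4: denom=10−3·33/104=941/104; d'=(-23−3·-7/13)/(941/104)=-2224/941
back: M4=-2224/941
back: M3=-7/13−33/104·-2224/941=199/941
back: M2=45/22−3/11·199/941=3741/1882
back: M1=-3−1/3·3741/1882=-6893/1882
M: M0=0, M1=-6893/1882, M2=3741/1882, M3=199/941, M4=-2224/941, M5=0
seg 0: a=1, c=M0/2=0, d=(M1−M0)/(6·1)=-6893/11292, b=Δ0−h0·(2M0+M1)/6=29477/11292
seg 1: a=3, c=M1/2=-6893/3764, d=(M2−M1)/(6·2)=5317/11292, b=Δ1−h1·(2M1+M2)/6=4399/5646
seg 2: a=1, c=M2/2=3741/3764, d=(M3−M2)/(6·2)=-3343/22584, b=Δ2−h2·(2M2+M3)/6=-5057/5646
seg 3: a=2, c=M3/2=199/1882, d=(M4−M3)/(6·3)=-2423/16938, b=Δ3−h3·(2M3+M4)/6=3680/2823
seg 4: a=3, c=M4/2=-1112/941, d=(M5−M4)/(6·2)=556/2823, b=Δ4−h4·(2M4+M5)/6=-10865/5646
t_q=3/4 → seg 0, τ=3/4; S=1+29477/11292·τ+0·τ²+-6893/11292·τ³=650491/240896

  seg 0: a=1 b=29477/11292 c=0 d=-6893/11292
  seg 1: a=3 b=4399/5646 c=-6893/3764 d=5317/11292
  seg 2: a=1 b=-5057/5646 c=3741/3764 d=-3343/22584
  seg 3: a=2 b=3680/2823 c=199/1882 d=-2423/16938
  seg 4: a=3 b=-10865/5646 c=-1112/941 d=556/2823
S(3/4) = 650491/240896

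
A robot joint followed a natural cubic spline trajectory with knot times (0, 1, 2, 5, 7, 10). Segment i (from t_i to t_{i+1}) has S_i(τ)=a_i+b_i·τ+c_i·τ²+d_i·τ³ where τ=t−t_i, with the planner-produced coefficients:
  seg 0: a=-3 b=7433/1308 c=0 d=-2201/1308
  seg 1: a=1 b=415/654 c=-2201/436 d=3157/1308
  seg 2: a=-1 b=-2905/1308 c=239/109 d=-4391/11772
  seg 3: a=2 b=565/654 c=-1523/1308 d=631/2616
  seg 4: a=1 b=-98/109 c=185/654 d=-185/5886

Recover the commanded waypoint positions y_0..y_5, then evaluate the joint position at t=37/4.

y_0 = S_0(0) = a_0 = -3
y_1 = S_1(0) = a_1 = 1
y_2 = S_2(0) = a_2 = -1
y_3 = S_3(0) = a_3 = 2
y_4 = S_4(0) = a_4 = 1
y_5 = S_4(3) = 0
t_q=37/4 is in segment 4 (τ=9/4); S_4(τ)=713/13952

y_0=-3 y_1=1 y_2=-1 y_3=2 y_4=1 y_5=0
S(37/4) = 713/13952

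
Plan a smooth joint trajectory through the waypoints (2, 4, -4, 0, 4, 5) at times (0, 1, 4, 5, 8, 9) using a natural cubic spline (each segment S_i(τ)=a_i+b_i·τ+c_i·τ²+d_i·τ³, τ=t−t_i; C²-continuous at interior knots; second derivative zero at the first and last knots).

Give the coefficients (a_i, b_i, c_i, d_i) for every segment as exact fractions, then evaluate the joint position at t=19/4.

  seg 0: a=2 b=1011/329 c=0 d=-353/329
  seg 1: a=4 b=-48/329 c=-1059/329 d=7043/8883
  seg 2: a=-4 b=641/329 c=3866/987 d=-263/141
  seg 3: a=0 b=4132/987 c=-1657/987 d=2155/8883
  seg 4: a=4 b=655/987 c=166/329 d=-166/987
S(19/4) = -23633/21056

Δ: Δ0=2, Δ1=-8/3, Δ2=4, Δ3=4/3, Δ4=1
row 1: diag=8, rhs=-28; c'=3/8, d'=-7/2
row 2: denom=8−3·3/8=55/8; d'=(40−3·-7/2)/(55/8)=404/55
row 3: denom=8−1·8/55=432/55; d'=(-16−1·404/55)/(432/55)=-107/36
row 4: denom=8−3·55/144=329/48; d'=(-2−3·-107/36)/(329/48)=332/329
back: M4=332/329
back: M3=-107/36−55/144·332/329=-3314/987
back: M2=404/55−8/55·-3314/987=7732/987
back: M1=-7/2−3/8·7732/987=-2118/329
M: M0=0, M1=-2118/329, M2=7732/987, M3=-3314/987, M4=332/329, M5=0
seg 0: a=2, c=M0/2=0, d=(M1−M0)/(6·1)=-353/329, b=Δ0−h0·(2M0+M1)/6=1011/329
seg 1: a=4, c=M1/2=-1059/329, d=(M2−M1)/(6·3)=7043/8883, b=Δ1−h1·(2M1+M2)/6=-48/329
seg 2: a=-4, c=M2/2=3866/987, d=(M3−M2)/(6·1)=-263/141, b=Δ2−h2·(2M2+M3)/6=641/329
seg 3: a=0, c=M3/2=-1657/987, d=(M4−M3)/(6·3)=2155/8883, b=Δ3−h3·(2M3+M4)/6=4132/987
seg 4: a=4, c=M4/2=166/329, d=(M5−M4)/(6·1)=-166/987, b=Δ4−h4·(2M4+M5)/6=655/987
t_q=19/4 → seg 2, τ=3/4; S=-4+641/329·τ+3866/987·τ²+-263/141·τ³=-23633/21056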